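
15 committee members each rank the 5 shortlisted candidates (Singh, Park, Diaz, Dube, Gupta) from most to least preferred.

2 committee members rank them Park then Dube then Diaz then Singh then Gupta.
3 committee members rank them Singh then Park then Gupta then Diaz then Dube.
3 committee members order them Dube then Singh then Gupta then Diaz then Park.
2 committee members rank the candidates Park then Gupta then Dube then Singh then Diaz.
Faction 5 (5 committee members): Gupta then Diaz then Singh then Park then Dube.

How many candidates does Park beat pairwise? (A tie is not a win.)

Park against each rival (15 committee members):
Park–Singh: Singh 11–4.
Park vs Diaz: Diaz, 8–7.
Park vs Dube: 2+3+2+5 = 12 for Park, 3 for Dube — Park by 12–3.
Park–Gupta: Gupta 8–7.
Park beats Dube; loses to Singh, Diaz, Gupta — 1 pairwise win.

1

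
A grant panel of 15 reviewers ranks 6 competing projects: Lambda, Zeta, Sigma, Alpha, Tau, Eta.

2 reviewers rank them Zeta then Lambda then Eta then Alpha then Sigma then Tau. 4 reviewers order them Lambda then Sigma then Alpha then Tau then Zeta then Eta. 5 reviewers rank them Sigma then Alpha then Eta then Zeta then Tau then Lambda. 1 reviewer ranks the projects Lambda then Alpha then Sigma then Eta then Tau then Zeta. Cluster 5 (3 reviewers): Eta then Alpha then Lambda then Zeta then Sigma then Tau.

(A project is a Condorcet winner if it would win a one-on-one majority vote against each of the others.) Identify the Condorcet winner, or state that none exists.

none

Check each pair by majority over 15 ballots:
Lambda vs Zeta: Lambda is ranked higher on 4+1+3 = 8 ballots, Zeta on 7. Lambda wins 8–7.
Lambda vs Sigma: 10 to 5, Lambda.
Lambda vs Alpha: 2+4+1 = 7 for Lambda, 8 for Alpha — Alpha by 8–7.
Lambda vs Tau: Lambda is ranked higher on 2+4+1+3 = 10 ballots, Tau on 5. Lambda wins 10–5.
Lambda vs Eta: Lambda is ranked higher on 2+4+1 = 7 ballots, Eta on 8. Eta wins 8–7.
Zeta vs Sigma: Zeta preferred on 2+3 = 5 ballots; Sigma wins 10–5.
Zeta vs Alpha: 2 to 13, Alpha.
Zeta vs Tau: 10 to 5, Zeta.
Zeta vs Eta: 6 to 9, Eta.
Sigma vs Alpha: Sigma preferred on 4+5 = 9 ballots; Sigma wins 9–6.
Sigma vs Tau: 15 to 0, Sigma.
Sigma vs Eta: Sigma is ranked higher on 4+5+1 = 10 ballots, Eta on 5. Sigma wins 10–5.
Alpha vs Tau: Alpha is ranked higher on 2+4+5+1+3 = 15 ballots, Tau on 0. Alpha wins 15–0.
Alpha vs Eta: 10 to 5, Alpha.
Tau vs Eta: Tau preferred on 4 ballots; Eta wins 11–4.
Every project loses at least once (Lambda loses to Alpha; Zeta loses to Lambda; Sigma loses to Lambda; Alpha loses to Sigma; Tau loses to Lambda; Eta loses to Sigma). The majority relation contains the cycle Lambda > Sigma > Alpha > Lambda, so there is no Condorcet winner.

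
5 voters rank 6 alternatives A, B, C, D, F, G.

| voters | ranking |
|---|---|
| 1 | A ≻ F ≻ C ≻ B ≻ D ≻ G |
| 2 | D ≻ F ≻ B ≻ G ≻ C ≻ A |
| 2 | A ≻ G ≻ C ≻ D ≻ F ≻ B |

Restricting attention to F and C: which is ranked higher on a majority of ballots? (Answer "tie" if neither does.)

F

Ballots ranking F above C: 1 + 2 = 3.
Ballots ranking C above F: 5 − 3 = 2.
F wins the head-to-head 3–2.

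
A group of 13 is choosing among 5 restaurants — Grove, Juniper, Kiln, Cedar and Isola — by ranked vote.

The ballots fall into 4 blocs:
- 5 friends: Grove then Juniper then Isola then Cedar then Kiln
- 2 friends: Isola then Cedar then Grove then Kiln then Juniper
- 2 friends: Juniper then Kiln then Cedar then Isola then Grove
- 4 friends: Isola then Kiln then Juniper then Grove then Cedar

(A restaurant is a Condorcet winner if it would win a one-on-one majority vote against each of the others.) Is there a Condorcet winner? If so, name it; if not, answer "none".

Head-to-head results (13 friends):
Grove vs Juniper: Grove, 7–6.
Grove–Kiln: Grove 7–6.
Grove–Cedar: Grove 9–4.
Grove–Isola: Isola 8–5.
Juniper vs Kiln: Juniper, 7–6.
Juniper vs Cedar: Juniper, 11–2.
Juniper vs Isola: Juniper wins 7–6.
Kiln vs Cedar: Cedar wins 7–6.
Kiln vs Isola: Isola wins 11–2.
Cedar vs Isola: Isola wins 11–2.
No restaurant is unbeaten: Grove loses to Isola; Juniper loses to Grove; Kiln loses to Grove; Cedar loses to Grove; Isola loses to Juniper. In particular Grove → Juniper → Isola → Grove is a majority cycle — no Condorcet winner exists.

none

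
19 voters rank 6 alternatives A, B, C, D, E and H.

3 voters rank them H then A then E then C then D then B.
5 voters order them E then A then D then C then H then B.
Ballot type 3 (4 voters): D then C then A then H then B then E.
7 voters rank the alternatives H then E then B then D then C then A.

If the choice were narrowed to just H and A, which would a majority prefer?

Ballots ranking H above A: 3 + 7 = 10.
Ballots ranking A above H: 19 − 10 = 9.
H wins the head-to-head 10–9.

H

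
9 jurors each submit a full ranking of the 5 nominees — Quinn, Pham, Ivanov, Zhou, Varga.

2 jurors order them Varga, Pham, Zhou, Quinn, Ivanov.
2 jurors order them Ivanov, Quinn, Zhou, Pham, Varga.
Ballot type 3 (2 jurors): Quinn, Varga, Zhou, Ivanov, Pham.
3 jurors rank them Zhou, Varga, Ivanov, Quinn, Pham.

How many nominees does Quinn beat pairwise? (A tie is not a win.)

1

Quinn against each rival (9 jurors):
Quinn vs Pham: Quinn is ranked higher on 2+2+3 = 7 ballots, Pham on 2. Quinn wins 7–2.
Quinn vs Ivanov: 2+2 = 4 for Quinn, 5 for Ivanov — Ivanov by 5–4.
Quinn vs Zhou: Zhou, 5–4.
Quinn vs Varga: 2+2 = 4 for Quinn, 5 for Varga — Varga by 5–4.
Quinn beats Pham; loses to Ivanov, Zhou, Varga — 1 pairwise win.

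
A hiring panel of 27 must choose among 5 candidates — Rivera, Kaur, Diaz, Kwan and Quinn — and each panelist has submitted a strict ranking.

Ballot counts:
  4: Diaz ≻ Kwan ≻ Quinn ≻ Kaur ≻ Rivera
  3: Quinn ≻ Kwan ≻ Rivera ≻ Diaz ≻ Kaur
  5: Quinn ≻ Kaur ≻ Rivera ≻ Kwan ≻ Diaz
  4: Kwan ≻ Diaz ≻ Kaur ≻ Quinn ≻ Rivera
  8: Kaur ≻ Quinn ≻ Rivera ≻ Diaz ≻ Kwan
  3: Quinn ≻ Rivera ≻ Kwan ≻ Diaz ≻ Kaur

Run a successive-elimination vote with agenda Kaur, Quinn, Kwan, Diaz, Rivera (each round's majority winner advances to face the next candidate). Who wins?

Quinn

Round 1: Kaur vs Quinn — 12–15, Quinn advances.
Round 2: Quinn vs Kwan — 19–8, Quinn advances.
Round 3: Quinn vs Diaz — 19–8, Quinn advances.
Round 4: Quinn vs Rivera — 27–0, Quinn advances.
Quinn survives the agenda.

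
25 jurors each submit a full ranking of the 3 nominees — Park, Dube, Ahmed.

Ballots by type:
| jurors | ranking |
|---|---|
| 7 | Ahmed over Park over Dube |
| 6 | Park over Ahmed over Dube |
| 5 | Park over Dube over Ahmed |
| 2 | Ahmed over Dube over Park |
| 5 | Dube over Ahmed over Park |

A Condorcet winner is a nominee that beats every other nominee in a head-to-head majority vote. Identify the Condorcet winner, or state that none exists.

Ahmed

Check each pair by majority over 25 ballots:
Park vs Dube: Park is ranked higher on 7+6+5 = 18 ballots, Dube on 7. Park wins 18–7.
Park vs Ahmed: Park is ranked higher on 6+5 = 11 ballots, Ahmed on 14. Ahmed wins 14–11.
Dube vs Ahmed: Dube preferred on 5+5 = 10 ballots; Ahmed wins 15–10.
Only Ahmed has no losses; Ahmed is the Condorcet winner.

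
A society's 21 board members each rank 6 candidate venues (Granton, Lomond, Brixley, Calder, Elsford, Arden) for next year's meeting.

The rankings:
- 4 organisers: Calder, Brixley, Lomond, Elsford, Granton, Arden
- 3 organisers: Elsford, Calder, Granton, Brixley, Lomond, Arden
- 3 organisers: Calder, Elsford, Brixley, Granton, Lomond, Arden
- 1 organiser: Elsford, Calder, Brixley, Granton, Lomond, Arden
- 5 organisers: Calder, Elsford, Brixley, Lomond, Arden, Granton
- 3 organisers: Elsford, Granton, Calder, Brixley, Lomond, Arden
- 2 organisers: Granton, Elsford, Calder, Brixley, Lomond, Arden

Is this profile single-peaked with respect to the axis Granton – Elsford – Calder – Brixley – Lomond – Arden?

Axis positions: Granton=1, Elsford=2, Calder=3, Brixley=4, Lomond=5, Arden=6.
Ballot type 1 (peak Calder at position 3): ranking walks positions 3-4-5-2-1-6, expanding outward from the peak — single-peaked.
Ballot type 2 (peak Elsford at position 2): ranking walks positions 2-3-1-4-5-6, expanding outward from the peak — single-peaked.
Ballot type 3 (peak Calder at position 3): ranking walks positions 3-2-4-1-5-6, expanding outward from the peak — single-peaked.
Ballot type 4 (peak Elsford at position 2): ranking walks positions 2-3-4-1-5-6, expanding outward from the peak — single-peaked.
Ballot type 5 (peak Calder at position 3): ranking walks positions 3-2-4-5-6-1, expanding outward from the peak — single-peaked.
Ballot type 6 (peak Elsford at position 2): ranking walks positions 2-1-3-4-5-6, expanding outward from the peak — single-peaked.
Ballot type 7 (peak Granton at position 1): ranking walks positions 1-2-3-4-5-6, expanding outward from the peak — single-peaked.
Every ranking is single-peaked on this axis.

yes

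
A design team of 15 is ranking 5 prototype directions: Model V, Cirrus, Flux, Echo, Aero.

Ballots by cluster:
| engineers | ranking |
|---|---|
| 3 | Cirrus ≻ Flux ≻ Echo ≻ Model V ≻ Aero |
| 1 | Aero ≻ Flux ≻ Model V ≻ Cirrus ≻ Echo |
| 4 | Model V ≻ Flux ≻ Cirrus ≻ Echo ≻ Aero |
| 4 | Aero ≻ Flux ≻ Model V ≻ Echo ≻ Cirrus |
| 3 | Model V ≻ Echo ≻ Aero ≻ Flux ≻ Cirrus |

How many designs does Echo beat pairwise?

1

Echo against each rival (15 engineers):
Echo vs Model V: Echo preferred on 3 ballots; Model V wins 12–3.
Echo vs Cirrus: Cirrus, 8–7.
Echo vs Flux: Flux wins 12–3.
Echo–Aero: Echo 10–5.
Echo beats Aero; loses to Model V, Cirrus, Flux — 1 pairwise win.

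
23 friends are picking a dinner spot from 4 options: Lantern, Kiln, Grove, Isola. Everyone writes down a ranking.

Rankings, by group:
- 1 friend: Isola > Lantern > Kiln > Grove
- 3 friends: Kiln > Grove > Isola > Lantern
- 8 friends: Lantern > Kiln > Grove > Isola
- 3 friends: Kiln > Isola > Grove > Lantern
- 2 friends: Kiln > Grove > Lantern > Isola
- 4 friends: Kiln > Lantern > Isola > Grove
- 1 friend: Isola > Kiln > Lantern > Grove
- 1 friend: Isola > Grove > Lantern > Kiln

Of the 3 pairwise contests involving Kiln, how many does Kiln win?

3

Kiln against each rival (23 friends):
Kiln–Lantern: Kiln 13–10.
Kiln vs Grove: Kiln wins 22–1.
Kiln vs Isola: 20 to 3, Kiln.
Kiln beats Lantern, Grove, Isola — 3 pairwise wins.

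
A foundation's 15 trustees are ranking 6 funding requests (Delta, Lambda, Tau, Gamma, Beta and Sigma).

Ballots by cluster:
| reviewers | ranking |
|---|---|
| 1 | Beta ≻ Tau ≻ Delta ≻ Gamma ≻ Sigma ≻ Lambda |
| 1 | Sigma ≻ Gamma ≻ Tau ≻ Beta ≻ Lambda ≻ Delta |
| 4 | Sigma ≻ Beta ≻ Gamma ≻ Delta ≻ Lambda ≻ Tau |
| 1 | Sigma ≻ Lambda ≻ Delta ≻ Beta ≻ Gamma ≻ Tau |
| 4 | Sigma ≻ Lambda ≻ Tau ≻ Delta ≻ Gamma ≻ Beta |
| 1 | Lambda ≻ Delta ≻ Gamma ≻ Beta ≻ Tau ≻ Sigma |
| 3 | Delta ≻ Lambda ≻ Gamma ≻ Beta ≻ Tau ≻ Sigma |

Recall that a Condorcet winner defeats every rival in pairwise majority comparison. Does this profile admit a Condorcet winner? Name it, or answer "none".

Check each pair by majority over 15 ballots:
Delta vs Lambda: Delta, 8–7.
Delta–Tau: Delta 9–6.
Delta vs Gamma: Delta, 10–5.
Delta–Beta: Delta 9–6.
Delta–Sigma: Sigma 10–5.
Lambda–Tau: Lambda 13–2.
Lambda vs Gamma: Lambda wins 9–6.
Lambda vs Beta: Lambda wins 9–6.
Lambda vs Sigma: Sigma, 11–4.
Tau vs Gamma: Gamma wins 10–5.
Tau vs Beta: Beta wins 10–5.
Tau vs Sigma: Sigma wins 10–5.
Gamma vs Beta: Gamma wins 9–6.
Gamma–Sigma: Sigma 10–5.
Beta–Sigma: Sigma 10–5.
Sigma defeats every rival head-to-head and is the Condorcet winner.

Sigma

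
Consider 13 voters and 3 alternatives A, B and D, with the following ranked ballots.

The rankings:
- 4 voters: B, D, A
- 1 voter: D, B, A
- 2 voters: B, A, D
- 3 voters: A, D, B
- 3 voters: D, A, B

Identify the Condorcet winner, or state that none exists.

D

Head-to-head results (13 voters):
A vs B: B, 7–6.
A vs D: D, 8–5.
B–D: D 7–6.
Only D has no losses; D is the Condorcet winner.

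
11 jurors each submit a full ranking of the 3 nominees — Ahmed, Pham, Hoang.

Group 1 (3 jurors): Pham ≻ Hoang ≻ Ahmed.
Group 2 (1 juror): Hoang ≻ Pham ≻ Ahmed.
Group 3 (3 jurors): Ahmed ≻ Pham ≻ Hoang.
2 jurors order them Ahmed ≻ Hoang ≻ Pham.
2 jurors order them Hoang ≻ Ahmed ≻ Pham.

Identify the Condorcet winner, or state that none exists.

none

Head-to-head results (11 jurors):
Ahmed vs Pham: Ahmed, 7–4.
Ahmed vs Hoang: Hoang wins 6–5.
Pham vs Hoang: Pham wins 6–5.
Each nominee drops at least one matchup (Ahmed loses to Hoang; Pham loses to Ahmed; Hoang loses to Pham); the cycle Ahmed → Pham → Hoang → Ahmed rules out a Condorcet winner.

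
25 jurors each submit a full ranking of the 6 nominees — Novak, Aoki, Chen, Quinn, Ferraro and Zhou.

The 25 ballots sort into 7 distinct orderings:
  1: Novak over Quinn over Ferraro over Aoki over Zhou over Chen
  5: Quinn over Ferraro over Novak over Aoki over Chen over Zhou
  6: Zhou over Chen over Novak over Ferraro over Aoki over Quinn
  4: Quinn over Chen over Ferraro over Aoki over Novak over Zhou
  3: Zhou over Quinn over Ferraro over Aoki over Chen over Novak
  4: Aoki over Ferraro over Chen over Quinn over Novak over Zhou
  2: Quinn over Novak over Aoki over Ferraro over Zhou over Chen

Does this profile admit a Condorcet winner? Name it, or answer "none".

Quinn

Head-to-head results (25 jurors):
Novak vs Aoki: 1+5+6+2 = 14 for Novak, 11 for Aoki — Novak by 14–11.
Novak vs Chen: 8 to 17, Chen.
Novak vs Quinn: 7 to 18, Quinn.
Novak vs Ferraro: Ferraro wins 16–9.
Novak vs Zhou: Novak is ranked higher on 1+5+4+4+2 = 16 ballots, Zhou on 9. Novak wins 16–9.
Aoki vs Chen: Aoki is ranked higher on 1+5+3+4+2 = 15 ballots, Chen on 10. Aoki wins 15–10.
Aoki–Quinn: Quinn 15–10.
Aoki vs Ferraro: Aoki preferred on 4+2 = 6 ballots; Ferraro wins 19–6.
Aoki vs Zhou: Aoki, 16–9.
Chen vs Quinn: 6+4 = 10 for Chen, 15 for Quinn — Quinn by 15–10.
Chen vs Ferraro: Ferraro wins 15–10.
Chen vs Zhou: Chen preferred on 5+4+4 = 13 ballots; Chen wins 13–12.
Quinn vs Ferraro: Quinn is ranked higher on 1+5+4+3+2 = 15 ballots, Ferraro on 10. Quinn wins 15–10.
Quinn–Zhou: Quinn 16–9.
Ferraro vs Zhou: Ferraro wins 16–9.
Quinn beats each of Novak, Aoki, Chen, Ferraro, Zhou — Quinn is the Condorcet winner.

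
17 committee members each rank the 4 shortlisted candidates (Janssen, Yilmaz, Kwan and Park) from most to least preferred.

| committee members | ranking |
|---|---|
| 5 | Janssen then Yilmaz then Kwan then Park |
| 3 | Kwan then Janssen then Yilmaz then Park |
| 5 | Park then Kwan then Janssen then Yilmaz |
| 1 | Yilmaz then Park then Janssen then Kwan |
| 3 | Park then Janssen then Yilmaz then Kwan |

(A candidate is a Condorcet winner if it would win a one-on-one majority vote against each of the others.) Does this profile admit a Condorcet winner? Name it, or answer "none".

none

Head-to-head results (17 committee members):
Janssen vs Yilmaz: Janssen is ranked higher on 5+3+5+3 = 16 ballots, Yilmaz on 1. Janssen wins 16–1.
Janssen vs Kwan: Janssen preferred on 5+1+3 = 9 ballots; Janssen wins 9–8.
Janssen vs Park: 8 to 9, Park.
Yilmaz vs Kwan: 5+1+3 = 9 for Yilmaz, 8 for Kwan — Yilmaz by 9–8.
Yilmaz vs Park: Yilmaz is ranked higher on 5+3+1 = 9 ballots, Park on 8. Yilmaz wins 9–8.
Kwan vs Park: 8 to 9, Park.
Each candidate drops at least one matchup (Janssen loses to Park; Yilmaz loses to Janssen; Kwan loses to Janssen; Park loses to Yilmaz); the cycle Janssen → Yilmaz → Park → Janssen rules out a Condorcet winner.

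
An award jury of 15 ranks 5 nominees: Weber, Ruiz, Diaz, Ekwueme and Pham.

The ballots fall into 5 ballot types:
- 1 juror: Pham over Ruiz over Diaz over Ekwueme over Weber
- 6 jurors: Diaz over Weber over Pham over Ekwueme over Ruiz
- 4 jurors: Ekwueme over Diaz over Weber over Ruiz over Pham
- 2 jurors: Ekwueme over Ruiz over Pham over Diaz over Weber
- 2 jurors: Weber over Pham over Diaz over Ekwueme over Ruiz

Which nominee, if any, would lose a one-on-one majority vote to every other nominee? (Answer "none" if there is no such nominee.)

Pairwise majorities:
Weber–Ruiz: Weber 12–3.
Weber vs Diaz: 2 to 13, Diaz.
Weber vs Ekwueme: Weber wins 8–7.
Weber–Pham: Weber 12–3.
Ruiz vs Diaz: 1+2 = 3 for Ruiz, 12 for Diaz — Diaz by 12–3.
Ruiz–Ekwueme: Ekwueme 14–1.
Ruiz vs Pham: Ruiz preferred on 4+2 = 6 ballots; Pham wins 9–6.
Diaz vs Ekwueme: Diaz is ranked higher on 1+6+2 = 9 ballots, Ekwueme on 6. Diaz wins 9–6.
Diaz vs Pham: 6+4 = 10 for Diaz, 5 for Pham — Diaz by 10–5.
Ekwueme vs Pham: Pham, 9–6.
Ruiz loses to every other nominee — it is the Condorcet loser.

Ruiz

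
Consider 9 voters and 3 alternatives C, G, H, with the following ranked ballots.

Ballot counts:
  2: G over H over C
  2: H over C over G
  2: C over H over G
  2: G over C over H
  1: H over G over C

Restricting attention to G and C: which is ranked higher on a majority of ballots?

G

Ballots ranking G above C: 2 + 2 + 1 = 5.
Ballots ranking C above G: 9 − 5 = 4.
G wins the head-to-head 5–4.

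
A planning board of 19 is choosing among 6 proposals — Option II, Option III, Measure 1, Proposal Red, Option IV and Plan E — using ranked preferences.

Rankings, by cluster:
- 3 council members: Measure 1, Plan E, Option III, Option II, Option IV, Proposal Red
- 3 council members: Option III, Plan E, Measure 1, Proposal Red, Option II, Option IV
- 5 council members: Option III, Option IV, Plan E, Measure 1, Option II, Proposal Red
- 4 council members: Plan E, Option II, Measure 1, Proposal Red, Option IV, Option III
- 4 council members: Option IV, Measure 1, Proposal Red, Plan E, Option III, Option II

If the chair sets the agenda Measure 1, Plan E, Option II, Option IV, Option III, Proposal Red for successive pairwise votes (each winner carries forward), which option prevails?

Round 1: Measure 1 vs Plan E — 7–12, Plan E advances.
Round 2: Plan E vs Option II — 19–0, Plan E advances.
Round 3: Plan E vs Option IV — 10–9, Plan E advances.
Round 4: Plan E vs Option III — 11–8, Plan E advances.
Round 5: Plan E vs Proposal Red — 15–4, Plan E advances.
Plan E survives the agenda.

Plan E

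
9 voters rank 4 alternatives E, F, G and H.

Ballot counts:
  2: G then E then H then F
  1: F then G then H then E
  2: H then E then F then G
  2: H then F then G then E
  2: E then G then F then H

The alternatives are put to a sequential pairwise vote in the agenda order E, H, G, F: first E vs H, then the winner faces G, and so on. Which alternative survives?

Round 1: E vs H — 4–5, H advances.
Round 2: H vs G — 4–5, G advances.
Round 3: G vs F — 4–5, F advances.
F survives the agenda.

F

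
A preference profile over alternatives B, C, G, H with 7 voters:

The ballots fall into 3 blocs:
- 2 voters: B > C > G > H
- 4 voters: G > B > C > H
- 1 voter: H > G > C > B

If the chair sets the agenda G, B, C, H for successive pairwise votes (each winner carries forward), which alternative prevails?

G

Round 1: G vs B — 5–2, G advances.
Round 2: G vs C — 5–2, G advances.
Round 3: G vs H — 6–1, G advances.
The agenda winner is G.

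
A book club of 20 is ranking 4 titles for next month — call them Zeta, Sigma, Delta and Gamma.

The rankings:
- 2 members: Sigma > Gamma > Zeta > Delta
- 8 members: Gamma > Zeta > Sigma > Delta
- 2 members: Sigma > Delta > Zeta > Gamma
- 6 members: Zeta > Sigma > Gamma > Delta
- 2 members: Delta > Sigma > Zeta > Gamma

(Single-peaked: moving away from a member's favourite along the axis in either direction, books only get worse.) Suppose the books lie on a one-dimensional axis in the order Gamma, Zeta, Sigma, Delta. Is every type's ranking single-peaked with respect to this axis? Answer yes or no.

Axis positions: Gamma=1, Zeta=2, Sigma=3, Delta=4.
Type 1: ranking walks positions 3-1-2-4; Gamma is ranked above Zeta even though Zeta lies between Gamma and the peak Sigma on the axis — preferences dip and rise again. Not single-peaked.
Type 2 (peak Gamma at position 1): ranking walks positions 1-2-3-4, expanding outward from the peak — single-peaked.
Type 3 (peak Sigma at position 3): ranking walks positions 3-4-2-1, expanding outward from the peak — single-peaked.
Type 4 (peak Zeta at position 2): ranking walks positions 2-3-1-4, expanding outward from the peak — single-peaked.
Type 5 (peak Delta at position 4): ranking walks positions 4-3-2-1, expanding outward from the peak — single-peaked.
Type 1 violates single-peakedness, so the profile is not single-peaked on this axis.

no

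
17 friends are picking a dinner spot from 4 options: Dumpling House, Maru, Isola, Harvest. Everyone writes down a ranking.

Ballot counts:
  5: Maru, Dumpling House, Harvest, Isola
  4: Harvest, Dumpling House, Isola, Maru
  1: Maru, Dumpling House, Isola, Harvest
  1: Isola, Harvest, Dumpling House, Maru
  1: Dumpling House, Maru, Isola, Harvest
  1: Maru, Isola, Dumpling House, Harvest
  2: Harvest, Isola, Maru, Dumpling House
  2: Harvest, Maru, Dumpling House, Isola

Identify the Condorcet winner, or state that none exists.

Pairwise majorities:
Dumpling House vs Maru: 6 to 11, Maru.
Dumpling House vs Isola: Dumpling House is ranked higher on 5+4+1+1+2 = 13 ballots, Isola on 4. Dumpling House wins 13–4.
Dumpling House vs Harvest: 8 to 9, Harvest.
Maru vs Isola: 5+1+1+1+2 = 10 for Maru, 7 for Isola — Maru by 10–7.
Maru vs Harvest: Maru preferred on 5+1+1+1 = 8 ballots; Harvest wins 9–8.
Isola vs Harvest: 4 to 13, Harvest.
Only Harvest has no losses; Harvest is the Condorcet winner.

Harvest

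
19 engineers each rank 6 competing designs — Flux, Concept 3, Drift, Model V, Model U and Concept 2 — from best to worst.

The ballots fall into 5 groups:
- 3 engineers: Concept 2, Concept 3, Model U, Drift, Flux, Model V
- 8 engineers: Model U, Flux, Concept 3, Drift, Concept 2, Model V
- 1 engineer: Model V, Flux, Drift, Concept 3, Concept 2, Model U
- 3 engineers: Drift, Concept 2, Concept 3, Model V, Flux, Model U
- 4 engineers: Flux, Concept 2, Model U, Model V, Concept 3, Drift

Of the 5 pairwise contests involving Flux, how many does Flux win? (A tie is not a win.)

Flux against each rival (19 engineers):
Flux vs Concept 3: Flux wins 13–6.
Flux–Drift: Flux 13–6.
Flux vs Model V: Flux wins 15–4.
Flux vs Model U: Flux preferred on 1+3+4 = 8 ballots; Model U wins 11–8.
Flux–Concept 2: Flux 13–6.
Flux beats Concept 3, Drift, Model V, Concept 2; loses to Model U — 4 pairwise wins.

4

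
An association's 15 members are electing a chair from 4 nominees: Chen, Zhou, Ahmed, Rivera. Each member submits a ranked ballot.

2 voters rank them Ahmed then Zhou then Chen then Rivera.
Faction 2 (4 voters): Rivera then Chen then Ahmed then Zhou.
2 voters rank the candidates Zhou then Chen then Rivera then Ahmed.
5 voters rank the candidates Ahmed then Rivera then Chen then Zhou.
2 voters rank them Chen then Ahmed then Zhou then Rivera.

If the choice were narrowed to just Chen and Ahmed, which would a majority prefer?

Ballots ranking Chen above Ahmed: 4 + 2 + 2 = 8.
Ballots ranking Ahmed above Chen: 15 − 8 = 7.
Chen wins the head-to-head 8–7.

Chen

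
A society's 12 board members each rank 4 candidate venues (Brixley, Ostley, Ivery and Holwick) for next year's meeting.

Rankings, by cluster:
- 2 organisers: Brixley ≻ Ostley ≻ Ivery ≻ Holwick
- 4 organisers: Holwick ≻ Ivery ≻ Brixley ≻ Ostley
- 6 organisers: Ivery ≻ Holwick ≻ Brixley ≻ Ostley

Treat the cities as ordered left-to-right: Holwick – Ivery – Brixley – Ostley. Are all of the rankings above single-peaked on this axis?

yes

Axis positions: Holwick=1, Ivery=2, Brixley=3, Ostley=4.
Cluster 1 (peak Brixley at position 3): ranking walks positions 3-4-2-1, expanding outward from the peak — single-peaked.
Cluster 2 (peak Holwick at position 1): ranking walks positions 1-2-3-4, expanding outward from the peak — single-peaked.
Cluster 3 (peak Ivery at position 2): ranking walks positions 2-1-3-4, expanding outward from the peak — single-peaked.
Every ranking is single-peaked on this axis.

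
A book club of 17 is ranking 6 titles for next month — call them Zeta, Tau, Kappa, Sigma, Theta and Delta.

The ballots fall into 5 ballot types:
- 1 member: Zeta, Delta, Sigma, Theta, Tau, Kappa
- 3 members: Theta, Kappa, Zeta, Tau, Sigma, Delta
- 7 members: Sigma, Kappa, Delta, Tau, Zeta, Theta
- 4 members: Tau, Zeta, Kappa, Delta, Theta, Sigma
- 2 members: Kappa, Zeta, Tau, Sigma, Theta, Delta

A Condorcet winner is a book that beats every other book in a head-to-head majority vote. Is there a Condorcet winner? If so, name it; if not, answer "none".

Check each pair by majority over 17 ballots:
Zeta vs Tau: Zeta preferred on 1+3+2 = 6 ballots; Tau wins 11–6.
Zeta vs Kappa: Zeta is ranked higher on 1+4 = 5 ballots, Kappa on 12. Kappa wins 12–5.
Zeta vs Sigma: 10 to 7, Zeta.
Zeta vs Theta: Zeta wins 14–3.
Zeta vs Delta: Zeta preferred on 1+3+4+2 = 10 ballots; Zeta wins 10–7.
Tau vs Kappa: 1+4 = 5 for Tau, 12 for Kappa — Kappa by 12–5.
Tau vs Sigma: Tau is ranked higher on 3+4+2 = 9 ballots, Sigma on 8. Tau wins 9–8.
Tau vs Theta: Tau, 13–4.
Tau vs Delta: Tau is ranked higher on 3+4+2 = 9 ballots, Delta on 8. Tau wins 9–8.
Kappa vs Sigma: 3+4+2 = 9 for Kappa, 8 for Sigma — Kappa by 9–8.
Kappa vs Theta: 7+4+2 = 13 for Kappa, 4 for Theta — Kappa by 13–4.
Kappa vs Delta: Kappa, 16–1.
Sigma vs Theta: 10 to 7, Sigma.
Sigma–Delta: Sigma 12–5.
Theta vs Delta: Delta wins 12–5.
Kappa wins every pairwise contest, so Kappa is the Condorcet winner.

Kappa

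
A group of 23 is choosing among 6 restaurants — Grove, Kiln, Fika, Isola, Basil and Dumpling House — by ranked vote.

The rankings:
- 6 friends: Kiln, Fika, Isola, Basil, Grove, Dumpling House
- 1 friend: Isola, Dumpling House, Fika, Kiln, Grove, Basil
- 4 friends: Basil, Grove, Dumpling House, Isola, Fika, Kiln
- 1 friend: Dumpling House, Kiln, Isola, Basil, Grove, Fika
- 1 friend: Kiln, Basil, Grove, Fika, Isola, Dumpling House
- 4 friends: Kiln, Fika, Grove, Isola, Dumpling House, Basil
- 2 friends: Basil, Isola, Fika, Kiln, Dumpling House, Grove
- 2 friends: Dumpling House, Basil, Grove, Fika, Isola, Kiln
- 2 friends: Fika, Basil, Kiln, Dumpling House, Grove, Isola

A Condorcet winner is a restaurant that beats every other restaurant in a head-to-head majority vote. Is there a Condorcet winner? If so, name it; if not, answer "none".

Kiln

Pairwise majorities:
Grove vs Kiln: 4+2 = 6 for Grove, 17 for Kiln — Kiln by 17–6.
Grove vs Fika: Grove is ranked higher on 4+1+1+2 = 8 ballots, Fika on 15. Fika wins 15–8.
Grove vs Isola: Grove is ranked higher on 4+1+4+2+2 = 13 ballots, Isola on 10. Grove wins 13–10.
Grove vs Basil: 1+4 = 5 for Grove, 18 for Basil — Basil by 18–5.
Grove vs Dumpling House: 15 to 8, Grove.
Kiln vs Fika: 12 to 11, Kiln.
Kiln vs Isola: 6+1+1+4+2 = 14 for Kiln, 9 for Isola — Kiln by 14–9.
Kiln vs Basil: Kiln preferred on 6+1+1+1+4 = 13 ballots; Kiln wins 13–10.
Kiln vs Dumpling House: Kiln is ranked higher on 6+1+4+2+2 = 15 ballots, Dumpling House on 8. Kiln wins 15–8.
Fika vs Isola: 15 to 8, Fika.
Fika vs Basil: Fika is ranked higher on 6+1+4+2 = 13 ballots, Basil on 10. Fika wins 13–10.
Fika vs Dumpling House: Fika is ranked higher on 6+1+4+2+2 = 15 ballots, Dumpling House on 8. Fika wins 15–8.
Isola vs Basil: 12 to 11, Isola.
Isola vs Dumpling House: 14 to 9, Isola.
Basil vs Dumpling House: 15 to 8, Basil.
Only Kiln has no losses; Kiln is the Condorcet winner.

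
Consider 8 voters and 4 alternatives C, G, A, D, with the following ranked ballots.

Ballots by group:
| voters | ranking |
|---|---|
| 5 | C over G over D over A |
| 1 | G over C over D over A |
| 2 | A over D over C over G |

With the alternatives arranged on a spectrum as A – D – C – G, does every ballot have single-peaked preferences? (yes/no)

Axis positions: A=1, D=2, C=3, G=4.
Group 1 (peak C at position 3): ranking walks positions 3-4-2-1, expanding outward from the peak — single-peaked.
Group 2 (peak G at position 4): ranking walks positions 4-3-2-1, expanding outward from the peak — single-peaked.
Group 3 (peak A at position 1): ranking walks positions 1-2-3-4, expanding outward from the peak — single-peaked.
Every ranking is single-peaked on this axis.

yes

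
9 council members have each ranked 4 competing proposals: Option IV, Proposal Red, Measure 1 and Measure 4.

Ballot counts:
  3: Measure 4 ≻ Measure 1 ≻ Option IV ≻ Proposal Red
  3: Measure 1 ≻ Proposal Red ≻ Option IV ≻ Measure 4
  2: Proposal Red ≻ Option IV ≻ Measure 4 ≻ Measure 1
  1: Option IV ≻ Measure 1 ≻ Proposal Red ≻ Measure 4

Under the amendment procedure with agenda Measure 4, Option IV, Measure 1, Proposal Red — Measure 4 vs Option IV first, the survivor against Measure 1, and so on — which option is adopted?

Measure 1

Round 1: Measure 4 vs Option IV — 3–6, Option IV advances.
Round 2: Option IV vs Measure 1 — 3–6, Measure 1 advances.
Round 3: Measure 1 vs Proposal Red — 7–2, Measure 1 advances.
The agenda winner is Measure 1.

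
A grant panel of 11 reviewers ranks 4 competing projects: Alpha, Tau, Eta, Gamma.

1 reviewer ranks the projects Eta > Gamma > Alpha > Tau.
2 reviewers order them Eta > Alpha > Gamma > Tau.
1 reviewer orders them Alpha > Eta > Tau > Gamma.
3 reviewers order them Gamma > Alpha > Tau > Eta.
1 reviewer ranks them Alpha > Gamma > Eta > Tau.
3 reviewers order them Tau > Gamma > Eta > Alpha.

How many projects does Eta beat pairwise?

1

Eta against each rival (11 reviewers):
Eta vs Alpha: Eta is ranked higher on 1+2+3 = 6 ballots, Alpha on 5. Eta wins 6–5.
Eta–Tau: Tau 6–5.
Eta vs Gamma: Gamma wins 7–4.
Eta beats Alpha; loses to Tau, Gamma — 1 pairwise win.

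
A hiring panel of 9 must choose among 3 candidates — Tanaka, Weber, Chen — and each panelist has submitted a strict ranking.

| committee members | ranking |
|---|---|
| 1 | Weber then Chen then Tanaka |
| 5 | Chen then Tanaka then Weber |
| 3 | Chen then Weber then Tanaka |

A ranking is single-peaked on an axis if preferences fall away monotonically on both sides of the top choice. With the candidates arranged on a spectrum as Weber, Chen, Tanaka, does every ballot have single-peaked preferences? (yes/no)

yes

Axis positions: Weber=1, Chen=2, Tanaka=3.
Bloc 1 (peak Weber at position 1): ranking walks positions 1-2-3, expanding outward from the peak — single-peaked.
Bloc 2 (peak Chen at position 2): ranking walks positions 2-3-1, expanding outward from the peak — single-peaked.
Bloc 3 (peak Chen at position 2): ranking walks positions 2-1-3, expanding outward from the peak — single-peaked.
Every ranking is single-peaked on this axis.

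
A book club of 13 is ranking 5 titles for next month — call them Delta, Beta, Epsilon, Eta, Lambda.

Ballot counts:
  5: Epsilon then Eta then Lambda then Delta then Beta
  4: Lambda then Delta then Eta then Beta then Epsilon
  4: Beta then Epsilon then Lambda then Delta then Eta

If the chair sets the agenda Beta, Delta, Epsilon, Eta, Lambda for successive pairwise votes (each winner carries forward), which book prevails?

Round 1: Beta vs Delta — 4–9, Delta advances.
Round 2: Delta vs Epsilon — 4–9, Epsilon advances.
Round 3: Epsilon vs Eta — 9–4, Epsilon advances.
Round 4: Epsilon vs Lambda — 9–4, Epsilon advances.
The agenda winner is Epsilon.

Epsilon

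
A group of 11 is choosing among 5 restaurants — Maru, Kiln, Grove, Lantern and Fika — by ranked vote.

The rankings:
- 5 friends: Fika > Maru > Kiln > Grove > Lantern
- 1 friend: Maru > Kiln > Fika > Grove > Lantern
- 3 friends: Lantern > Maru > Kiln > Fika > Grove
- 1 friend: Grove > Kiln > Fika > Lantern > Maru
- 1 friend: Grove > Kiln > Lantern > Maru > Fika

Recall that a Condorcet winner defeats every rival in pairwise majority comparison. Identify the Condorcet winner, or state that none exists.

none

Pairwise majorities:
Maru vs Kiln: Maru is ranked higher on 5+1+3 = 9 ballots, Kiln on 2. Maru wins 9–2.
Maru vs Grove: Maru is ranked higher on 5+1+3 = 9 ballots, Grove on 2. Maru wins 9–2.
Maru vs Lantern: 6 to 5, Maru.
Maru vs Fika: 5 to 6, Fika.
Kiln vs Grove: Kiln preferred on 5+1+3 = 9 ballots; Kiln wins 9–2.
Kiln vs Lantern: Kiln is ranked higher on 5+1+1+1 = 8 ballots, Lantern on 3. Kiln wins 8–3.
Kiln vs Fika: Kiln preferred on 1+3+1+1 = 6 ballots; Kiln wins 6–5.
Grove vs Lantern: Grove is ranked higher on 5+1+1+1 = 8 ballots, Lantern on 3. Grove wins 8–3.
Grove vs Fika: 2 to 9, Fika.
Lantern vs Fika: Lantern is ranked higher on 3+1 = 4 ballots, Fika on 7. Fika wins 7–4.
No restaurant is unbeaten: Maru loses to Fika; Kiln loses to Maru; Grove loses to Maru; Lantern loses to Maru; Fika loses to Kiln. In particular Maru → Kiln → Fika → Maru is a majority cycle — no Condorcet winner exists.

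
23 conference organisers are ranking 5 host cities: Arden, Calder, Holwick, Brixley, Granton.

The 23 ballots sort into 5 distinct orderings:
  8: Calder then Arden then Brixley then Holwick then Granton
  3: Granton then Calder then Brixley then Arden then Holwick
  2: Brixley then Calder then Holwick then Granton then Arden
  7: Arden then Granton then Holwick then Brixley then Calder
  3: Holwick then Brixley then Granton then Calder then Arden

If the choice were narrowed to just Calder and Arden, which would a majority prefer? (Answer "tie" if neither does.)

Calder

Ballots ranking Calder above Arden: 8 + 3 + 2 + 3 = 16.
Ballots ranking Arden above Calder: 23 − 16 = 7.
Calder wins the head-to-head 16–7.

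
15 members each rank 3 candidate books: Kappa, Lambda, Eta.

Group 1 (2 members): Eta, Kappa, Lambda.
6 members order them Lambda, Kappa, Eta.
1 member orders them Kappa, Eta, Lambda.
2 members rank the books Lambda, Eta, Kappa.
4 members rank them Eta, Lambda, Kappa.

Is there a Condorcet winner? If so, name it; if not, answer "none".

Lambda

Check each pair by majority over 15 ballots:
Kappa vs Lambda: Kappa preferred on 2+1 = 3 ballots; Lambda wins 12–3.
Kappa vs Eta: 6+1 = 7 for Kappa, 8 for Eta — Eta by 8–7.
Lambda vs Eta: Lambda preferred on 6+2 = 8 ballots; Lambda wins 8–7.
Lambda beats each of Kappa, Eta — Lambda is the Condorcet winner.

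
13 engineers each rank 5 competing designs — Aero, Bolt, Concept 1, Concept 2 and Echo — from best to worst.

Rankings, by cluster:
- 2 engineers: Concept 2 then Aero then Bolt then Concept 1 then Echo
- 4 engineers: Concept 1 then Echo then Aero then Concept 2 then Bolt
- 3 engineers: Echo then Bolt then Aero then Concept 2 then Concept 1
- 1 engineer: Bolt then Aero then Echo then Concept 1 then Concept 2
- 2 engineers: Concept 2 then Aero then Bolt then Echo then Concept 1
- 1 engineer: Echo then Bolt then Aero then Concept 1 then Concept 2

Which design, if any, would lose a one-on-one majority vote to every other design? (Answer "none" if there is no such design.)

Concept 1

Pairwise majorities:
Aero vs Bolt: 2+4+2 = 8 for Aero, 5 for Bolt — Aero by 8–5.
Aero vs Concept 1: Aero wins 9–4.
Aero vs Concept 2: Aero, 9–4.
Aero vs Echo: Aero is ranked higher on 2+1+2 = 5 ballots, Echo on 8. Echo wins 8–5.
Bolt vs Concept 1: Bolt, 9–4.
Bolt vs Concept 2: 5 to 8, Concept 2.
Bolt vs Echo: 5 to 8, Echo.
Concept 1 vs Concept 2: 6 to 7, Concept 2.
Concept 1 vs Echo: Echo, 7–6.
Concept 2 vs Echo: Concept 2 is ranked higher on 2+2 = 4 ballots, Echo on 9. Echo wins 9–4.
Only Concept 1 has no wins; Concept 1 is the Condorcet loser.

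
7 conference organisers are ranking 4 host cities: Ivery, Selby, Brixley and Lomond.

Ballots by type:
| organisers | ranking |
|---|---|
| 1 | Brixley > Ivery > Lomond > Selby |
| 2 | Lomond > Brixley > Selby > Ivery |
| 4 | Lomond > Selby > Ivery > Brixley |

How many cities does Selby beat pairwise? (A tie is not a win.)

Selby against each rival (7 organisers):
Selby vs Ivery: Selby wins 6–1.
Selby vs Brixley: 4 for Selby, 3 for Brixley — Selby by 4–3.
Selby vs Lomond: 0 to 7, Lomond.
Selby beats Ivery, Brixley; loses to Lomond — 2 pairwise wins.

2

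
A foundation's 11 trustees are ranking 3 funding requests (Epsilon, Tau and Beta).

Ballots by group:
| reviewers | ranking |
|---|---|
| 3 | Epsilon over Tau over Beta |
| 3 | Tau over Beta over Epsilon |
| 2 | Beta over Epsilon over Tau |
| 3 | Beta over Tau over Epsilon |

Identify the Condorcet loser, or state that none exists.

Epsilon

Head-to-head results (11 reviewers):
Epsilon vs Tau: Epsilon preferred on 3+2 = 5 ballots; Tau wins 6–5.
Epsilon vs Beta: Beta, 8–3.
Tau–Beta: Tau 6–5.
Epsilon loses to every other project — it is the Condorcet loser.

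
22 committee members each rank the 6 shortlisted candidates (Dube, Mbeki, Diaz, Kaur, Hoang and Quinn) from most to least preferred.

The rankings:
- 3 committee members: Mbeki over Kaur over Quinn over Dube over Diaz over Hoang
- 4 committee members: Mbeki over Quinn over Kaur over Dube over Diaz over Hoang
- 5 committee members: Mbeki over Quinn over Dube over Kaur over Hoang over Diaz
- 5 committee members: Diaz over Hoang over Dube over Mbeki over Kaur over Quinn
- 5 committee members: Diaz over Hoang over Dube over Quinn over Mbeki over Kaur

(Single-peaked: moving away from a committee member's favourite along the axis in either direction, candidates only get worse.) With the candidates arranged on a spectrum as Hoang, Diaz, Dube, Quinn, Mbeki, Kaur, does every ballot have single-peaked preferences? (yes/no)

no

Axis positions: Hoang=1, Diaz=2, Dube=3, Quinn=4, Mbeki=5, Kaur=6.
Cluster 1 (peak Mbeki at position 5): ranking walks positions 5-6-4-3-2-1, expanding outward from the peak — single-peaked.
Cluster 2 (peak Mbeki at position 5): ranking walks positions 5-4-6-3-2-1, expanding outward from the peak — single-peaked.
Cluster 3: ranking walks positions 5-4-3-6-1-2; Hoang is ranked above Diaz even though Diaz lies between Hoang and the peak Mbeki on the axis — preferences dip and rise again. Not single-peaked.
Cluster 4: ranking walks positions 2-1-3-5-6-4; Mbeki is ranked above Quinn even though Quinn lies between Mbeki and the peak Diaz on the axis — preferences dip and rise again. Not single-peaked.
Cluster 5 (peak Diaz at position 2): ranking walks positions 2-1-3-4-5-6, expanding outward from the peak — single-peaked.
Cluster 3 violates single-peakedness, so the profile is not single-peaked on this axis.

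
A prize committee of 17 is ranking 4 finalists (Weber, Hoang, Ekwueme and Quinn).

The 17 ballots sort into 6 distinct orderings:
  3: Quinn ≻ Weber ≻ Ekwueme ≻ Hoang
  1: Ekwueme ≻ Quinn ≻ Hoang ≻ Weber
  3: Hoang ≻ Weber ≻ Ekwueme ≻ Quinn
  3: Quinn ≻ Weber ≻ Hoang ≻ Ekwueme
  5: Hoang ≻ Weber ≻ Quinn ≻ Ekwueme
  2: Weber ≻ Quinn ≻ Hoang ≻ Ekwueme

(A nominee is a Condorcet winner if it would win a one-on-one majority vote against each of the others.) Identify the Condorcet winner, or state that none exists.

Pairwise majorities:
Weber vs Hoang: Hoang, 9–8.
Weber vs Ekwueme: 3+3+3+5+2 = 16 for Weber, 1 for Ekwueme — Weber by 16–1.
Weber vs Quinn: 3+5+2 = 10 for Weber, 7 for Quinn — Weber by 10–7.
Hoang vs Ekwueme: 13 to 4, Hoang.
Hoang vs Quinn: Quinn wins 9–8.
Ekwueme–Quinn: Quinn 13–4.
Each nominee drops at least one matchup (Weber loses to Hoang; Hoang loses to Quinn; Ekwueme loses to Weber; Quinn loses to Weber); the cycle Weber > Quinn > Hoang > Weber rules out a Condorcet winner.

none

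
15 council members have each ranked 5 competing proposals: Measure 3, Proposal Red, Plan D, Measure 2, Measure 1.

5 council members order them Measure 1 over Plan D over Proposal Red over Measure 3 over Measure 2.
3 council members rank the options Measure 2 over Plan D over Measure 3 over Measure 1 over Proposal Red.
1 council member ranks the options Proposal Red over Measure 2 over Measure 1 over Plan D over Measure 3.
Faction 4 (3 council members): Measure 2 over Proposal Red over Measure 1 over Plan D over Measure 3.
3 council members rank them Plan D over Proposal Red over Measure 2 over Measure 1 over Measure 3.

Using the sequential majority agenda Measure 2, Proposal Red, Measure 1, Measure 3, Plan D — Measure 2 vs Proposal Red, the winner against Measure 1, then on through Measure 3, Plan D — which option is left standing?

Round 1: Measure 2 vs Proposal Red — 6–9, Proposal Red advances.
Round 2: Proposal Red vs Measure 1 — 7–8, Measure 1 advances.
Round 3: Measure 1 vs Measure 3 — 12–3, Measure 1 advances.
Round 4: Measure 1 vs Plan D — 9–6, Measure 1 advances.
The agenda winner is Measure 1.

Measure 1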